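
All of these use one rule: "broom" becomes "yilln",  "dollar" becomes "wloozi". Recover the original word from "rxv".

Each pair mirrors across the alphabet (b↔y, r↔i, o↔l): positions sum to 25. Letters are reflected about the middle of the alphabet (position → 25−position): Atbash.
Reversing it on rxv: r↔i, x↔c, v↔e.

ice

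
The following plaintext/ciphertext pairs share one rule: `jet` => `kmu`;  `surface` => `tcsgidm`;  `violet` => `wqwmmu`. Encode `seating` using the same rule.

tmiuqoh

The shift depends on letter class: consonant j→k is +1, but vowel e→m is +8. The rule splits by letter class: vowels +8, consonants +1.
On seating: s(cons)+1=t, e(vowel)+8=m, a(vowel)+8=i, t(cons)+1=u, i(vowel)+8=q, n(cons)+1=o, g(cons)+1=h.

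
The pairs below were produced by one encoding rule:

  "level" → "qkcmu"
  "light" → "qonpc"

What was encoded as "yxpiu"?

trial

In level: l→q is +5, e→k is +6, v→c is +7, e→m is +8 — the shift increases by 1 each position. Each letter shifts forward by (position + 5), i.e. 5, 6, 7, … — the shift grows by one for each successive letter.
Decoding yxpiu: y−5=t, x−6=r, p−7=i, i−8=a, u−9=l.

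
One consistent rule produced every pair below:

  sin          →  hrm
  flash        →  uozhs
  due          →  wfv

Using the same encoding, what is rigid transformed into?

irtrw

Each pair mirrors across the alphabet (s↔h, i↔r, n↔m): positions sum to 25. Letters are reflected about the middle of the alphabet (position → 25−position): Atbash.
For rigid: r↔i, i↔r, g↔t, i↔r, d↔w.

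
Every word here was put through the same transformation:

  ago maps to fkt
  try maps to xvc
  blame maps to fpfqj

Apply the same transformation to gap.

The shift depends on letter class: consonant g→k is +4, but vowel a→f is +5. Vowels shift forward by 5 and consonants shift forward by 4.
For gap: g(cons)+4=k, a(vowel)+5=f, p(cons)+4=t.

kft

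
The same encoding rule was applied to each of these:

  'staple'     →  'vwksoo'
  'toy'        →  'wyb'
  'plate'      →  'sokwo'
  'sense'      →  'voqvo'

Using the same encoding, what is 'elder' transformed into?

oogou

The rule splits by letter class: vowels +10, consonants +3.
For elder: e(vowel)+10=o, l(cons)+3=o, d(cons)+3=g, e(vowel)+10=o, r(cons)+3=u.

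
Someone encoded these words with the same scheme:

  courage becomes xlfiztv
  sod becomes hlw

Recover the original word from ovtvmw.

This is the alphabet-reversal cipher (Atbash): a becomes z, b becomes y, etc.
Decoding ovtvmw: o↔l, v↔e, t↔g, v↔e, m↔n, w↔d.

legend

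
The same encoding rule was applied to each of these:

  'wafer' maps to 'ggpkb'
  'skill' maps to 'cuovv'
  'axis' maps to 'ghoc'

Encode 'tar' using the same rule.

dgb

The shift depends on letter class: consonant w→g is +10, but vowel a→g is +6. Two shifts are in play — +6 for a/e/i/o/u, +10 for every other letter.
On tar: t(cons)+10=d, a(vowel)+6=g, r(cons)+10=b.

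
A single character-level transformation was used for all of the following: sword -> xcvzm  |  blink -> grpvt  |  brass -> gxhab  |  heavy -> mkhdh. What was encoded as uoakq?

pitch

The shift increases by 1 at each position, starting from +5: 5, 6, 7, ….
Decoding uoakq: u−5=p, o−6=i, a−7=t, k−8=c, q−9=h.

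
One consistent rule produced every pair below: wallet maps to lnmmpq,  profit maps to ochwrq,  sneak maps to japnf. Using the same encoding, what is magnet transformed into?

tndapq

w(22)→l(11) and a(0)→n(13) fit y≡7x+13 (mod 26); the inverse of 7 mod 26 is 15. Each letter's alphabet position (a=0..z=25) is mapped through 7·x+13 mod 26 — an affine cipher.
For magnet: m(12)→7·12+13≡19=t; a(0)→7·0+13≡13=n; g(6)→7·6+13≡3=d; n(13)→7·13+13≡0=a; e(4)→7·4+13≡15=p; t(19)→7·19+13≡16=q (all mod 26).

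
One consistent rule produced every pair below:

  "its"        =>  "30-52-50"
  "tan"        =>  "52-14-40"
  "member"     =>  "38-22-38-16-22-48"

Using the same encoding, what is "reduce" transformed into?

i(#9)→30 and t(#20)→52: differences scale by 2, so n = 2·pos + 12. With a=1..z=26, the number is 2·pos + 12.
For reduce: r=18→48, e=5→22, d=4→20, u=21→54, c=3→18, e=5→22.

48-22-20-54-18-22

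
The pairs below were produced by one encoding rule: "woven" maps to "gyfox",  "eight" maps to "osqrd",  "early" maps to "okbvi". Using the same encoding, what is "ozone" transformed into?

yjyxo

Compare letters: w→g is +10, o→y is +10, v→f is +10 — a constant shift. It's a constant shift of +10 (ROT10).
Applying it to ozone: o+10=y, z+10=j, o+10=y, n+10=x, e+10=o.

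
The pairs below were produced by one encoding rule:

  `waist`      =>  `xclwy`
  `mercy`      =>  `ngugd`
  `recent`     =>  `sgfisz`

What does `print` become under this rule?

qtlry

In waist: w→x is +1, a→c is +2, i→l is +3, s→w is +4 — the shift increases by 1 each position. Each letter shifts forward by (position + 1), i.e. 1, 2, 3, … — the shift grows by one for each successive letter.
Applying it to print: p+1=q, r+2=t, i+3=l, n+4=r, t+5=y.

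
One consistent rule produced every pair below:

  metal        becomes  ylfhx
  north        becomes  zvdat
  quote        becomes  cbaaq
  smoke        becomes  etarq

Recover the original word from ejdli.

Shifts by position in metal: pos 0: m→y (+12), pos 1: e→l (+7), pos 2: t→f (+12), pos 3: a→h (+7) — repeating every 2. A repeating key of period 2 is used — shifts +12, +7 over and over.
Undoing it on ejdli: e−12=s, j−7=c, d−12=r, l−7=e, i−12=w.

screw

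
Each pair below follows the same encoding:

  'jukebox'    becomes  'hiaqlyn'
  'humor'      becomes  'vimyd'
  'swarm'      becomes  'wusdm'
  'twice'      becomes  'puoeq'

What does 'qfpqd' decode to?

enter

j(9)→h(7) and u(20)→i(8) fit y≡19x+18 (mod 26); the inverse of 19 mod 26 is 11. This is an affine cipher: with a=0,…,z=25, each position x becomes (19x+18) mod 26.
Decoding qfpqd: q(16)→11·(16−18)≡4=e; f(5)→11·(5−18)≡13=n; p(15)→11·(15−18)≡19=t; q(16)→11·(16−18)≡4=e; d(3)→11·(3−18)≡17=r (all mod 26).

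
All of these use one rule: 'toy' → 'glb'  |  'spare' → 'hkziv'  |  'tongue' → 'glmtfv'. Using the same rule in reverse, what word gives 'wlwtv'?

dodge

Each pair mirrors across the alphabet (t↔g, o↔l, y↔b): positions sum to 25. Each letter is replaced by its mirror in the alphabet: a↔z, b↔y, c↔x, and so on (the Atbash cipher).
Decoding wlwtv: w↔d, l↔o, w↔d, t↔g, v↔e.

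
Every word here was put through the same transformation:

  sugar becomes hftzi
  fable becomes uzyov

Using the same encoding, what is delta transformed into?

Each pair mirrors across the alphabet (s↔h, u↔f, g↔t): positions sum to 25. Letters are reflected about the middle of the alphabet (position → 25−position): Atbash.
For delta: d↔w, e↔v, l↔o, t↔g, a↔z.

wvogz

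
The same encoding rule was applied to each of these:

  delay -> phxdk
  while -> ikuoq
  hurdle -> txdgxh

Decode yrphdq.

modern

The shifts repeat in a cycle of length 2: positions 0,1,… shift by +12, +3, then the pattern repeats.
Reversing it on yrphdq: y−12=m, r−3=o, p−12=d, h−3=e, d−12=r, q−3=n.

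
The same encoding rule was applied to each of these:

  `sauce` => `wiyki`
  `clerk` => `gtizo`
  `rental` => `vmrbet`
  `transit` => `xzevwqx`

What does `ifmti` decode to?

The shifts repeat in a cycle of length 2: positions 0,1,… shift by +4, +8, then the pattern repeats.
Reversing it on ifmti: i−4=e, f−8=x, m−4=i, t−8=l, i−4=e.

exile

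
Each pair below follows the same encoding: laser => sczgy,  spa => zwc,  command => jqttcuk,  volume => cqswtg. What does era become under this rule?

gyc

The rule splits by letter class: vowels +2, consonants +7.
Applying it to era: e(vowel)+2=g, r(cons)+7=y, a(vowel)+2=c.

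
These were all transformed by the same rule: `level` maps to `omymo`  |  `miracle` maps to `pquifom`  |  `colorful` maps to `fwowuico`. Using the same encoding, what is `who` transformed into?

zkw

Two shifts are in play — +8 for a/e/i/o/u, +3 for every other letter.
Applying it to who: w(cons)+3=z, h(cons)+3=k, o(vowel)+8=w.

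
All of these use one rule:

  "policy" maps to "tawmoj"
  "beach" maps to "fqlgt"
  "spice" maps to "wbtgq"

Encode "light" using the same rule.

Shifts by position in policy: pos 0: p→t (+4), pos 1: o→a (+12), pos 2: l→w (+11), pos 3: i→m (+4), pos 4: c→o (+12), pos 5: y→j (+11) — repeating every 3. It's a Vigenère-style cipher with numeric key [4,12,11]: position i shifts by key[i mod 3].
For light: l+4=p, i+12=u, g+11=r, h+4=l, t+12=f.

purlf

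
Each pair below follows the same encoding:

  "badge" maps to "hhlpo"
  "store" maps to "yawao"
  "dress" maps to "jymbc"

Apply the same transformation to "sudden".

yblmoy

In badge: b→h is +6, a→h is +7, d→l is +8, g→p is +9 — the shift increases by 1 each position. Each letter shifts forward by (position + 6), i.e. 6, 7, 8, … — the shift grows by one for each successive letter.
Applying it to sudden: s+6=y, u+7=b, d+8=l, d+9=m, e+10=o, n+11=y.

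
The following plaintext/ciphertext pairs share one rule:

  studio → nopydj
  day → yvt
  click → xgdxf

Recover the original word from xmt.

cry

Compare letters: s→n is +21, t→o is +21, u→p is +21 — a constant shift. It's a constant shift of +21 (ROT21).
Undoing it on xmt: x−21=c, m−21=r, t−21=y.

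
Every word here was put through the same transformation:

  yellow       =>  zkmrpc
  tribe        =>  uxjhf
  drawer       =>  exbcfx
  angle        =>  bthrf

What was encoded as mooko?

linen

A repeating key of period 2 is used — shifts +1, +6 over and over.
Decoding mooko: m−1=l, o−6=i, o−1=n, k−6=e, o−1=n.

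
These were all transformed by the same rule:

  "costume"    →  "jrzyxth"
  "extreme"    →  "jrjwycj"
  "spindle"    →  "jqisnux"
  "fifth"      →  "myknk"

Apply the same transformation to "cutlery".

The output letters match the input read backwards, each shifted +5: costume reversed is emutsoc. Read the word backwards and shift each letter +5.
For cutlery: reverse → yreltuc; then shift: y+5=d, r+5=w, e+5=j, l+5=q, t+5=y, u+5=z, c+5=h.

dwjqyzh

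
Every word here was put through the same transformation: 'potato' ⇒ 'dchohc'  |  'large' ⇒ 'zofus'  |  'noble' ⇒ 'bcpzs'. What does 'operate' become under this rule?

Compare letters: p→d is +14, o→c is +14, t→h is +14 — a constant shift. Each letter is shifted forward by 14 in the alphabet (a Caesar shift of +14).
For operate: o+14=c, p+14=d, e+14=s, r+14=f, a+14=o, t+14=h, e+14=s.

cdsfohs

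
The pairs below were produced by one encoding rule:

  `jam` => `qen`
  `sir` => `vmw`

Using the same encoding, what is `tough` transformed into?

The output letters match the input read backwards, each shifted +4: jam reversed is maj. Two steps: reverse the string, then apply a Caesar shift of +4.
For tough: reverse → hguot; then shift: h+4=l, g+4=k, u+4=y, o+4=s, t+4=x.

lkysx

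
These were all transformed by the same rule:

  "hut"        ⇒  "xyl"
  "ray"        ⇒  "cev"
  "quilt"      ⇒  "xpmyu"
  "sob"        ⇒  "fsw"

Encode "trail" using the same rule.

pmevx

The output letters match the input read backwards, each shifted +4: hut reversed is tuh. Two steps: reverse the string, then apply a Caesar shift of +4.
On trail: reverse → liart; then shift: l+4=p, i+4=m, a+4=e, r+4=v, t+4=x.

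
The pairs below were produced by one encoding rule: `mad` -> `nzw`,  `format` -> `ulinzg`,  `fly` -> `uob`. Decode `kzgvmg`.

Letters are reflected about the middle of the alphabet (position → 25−position): Atbash.
Decoding kzgvmg: k↔p, z↔a, g↔t, v↔e, m↔n, g↔t.

patent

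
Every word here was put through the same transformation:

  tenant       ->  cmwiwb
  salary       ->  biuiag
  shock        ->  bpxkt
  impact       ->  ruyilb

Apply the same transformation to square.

bydiam

Shifts by position in tenant: pos 0: t→c (+9), pos 1: e→m (+8), pos 2: n→w (+9), pos 3: a→i (+8) — repeating every 2. A repeating key of period 2 is used — shifts +9, +8 over and over.
On square: s+9=b, q+8=y, u+9=d, a+8=i, r+9=a, e+8=m.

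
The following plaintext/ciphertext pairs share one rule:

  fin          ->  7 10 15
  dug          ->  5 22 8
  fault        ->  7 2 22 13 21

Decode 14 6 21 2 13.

f is letter #6 and maps to 7: an offset of 1. The number is (letter's place in the alphabet, a=1) + 1.
Undoing it on 14 6 21 2 13: 14→(14−1)÷1=13=m, 6→(6−1)÷1=5=e, 21→(21−1)÷1=20=t, 2→(2−1)÷1=1=a, 13→(13−1)÷1=12=l.

metal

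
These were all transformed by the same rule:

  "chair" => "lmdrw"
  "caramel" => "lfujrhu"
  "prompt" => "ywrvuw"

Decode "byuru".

strip

Shifts by position in chair: pos 0: c→l (+9), pos 1: h→m (+5), pos 2: a→d (+3), pos 3: i→r (+9), pos 4: r→w (+5) — repeating every 3. The shifts repeat in a cycle of length 3: positions 0,1,… shift by +9, +5, +3, then the pattern repeats.
Reversing it on byuru: b−9=s, y−5=t, u−3=r, r−9=i, u−5=p.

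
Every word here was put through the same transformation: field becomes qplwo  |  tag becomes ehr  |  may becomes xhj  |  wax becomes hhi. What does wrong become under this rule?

hcvyr

The shift depends on letter class: consonant f→q is +11, but vowel i→p is +7. The rule splits by letter class: vowels +7, consonants +11.
For wrong: w(cons)+11=h, r(cons)+11=c, o(vowel)+7=v, n(cons)+11=y, g(cons)+11=r.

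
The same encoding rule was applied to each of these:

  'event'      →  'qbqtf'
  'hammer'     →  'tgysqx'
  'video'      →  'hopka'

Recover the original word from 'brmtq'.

The shifts repeat in a cycle of length 2: positions 0,1,… shift by +12, +6, then the pattern repeats.
Undoing it on brmtq: b−12=p, r−6=l, m−12=a, t−6=n, q−12=e.

plane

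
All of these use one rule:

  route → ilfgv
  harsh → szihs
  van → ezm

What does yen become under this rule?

Each pair mirrors across the alphabet (r↔i, o↔l, u↔f): positions sum to 25. This is the alphabet-reversal cipher (Atbash): a becomes z, b becomes y, etc.
Applying it to yen: y↔b, e↔v, n↔m.

bvm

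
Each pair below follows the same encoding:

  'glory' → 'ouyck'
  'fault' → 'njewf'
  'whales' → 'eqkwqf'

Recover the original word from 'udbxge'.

In glory: g→o is +8, l→u is +9, o→y is +10, r→c is +11 — the shift increases by 1 each position. Each letter shifts forward by (position + 8), i.e. 8, 9, 10, … — the shift grows by one for each successive letter.
Reversing it on udbxge: u−8=m, d−9=u, b−10=r, x−11=m, g−12=u, e−13=r.

murmur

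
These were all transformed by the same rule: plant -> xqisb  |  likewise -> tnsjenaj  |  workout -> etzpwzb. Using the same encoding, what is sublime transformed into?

azjqqrm

Shifts by position in plant: pos 0: p→x (+8), pos 1: l→q (+5), pos 2: a→i (+8), pos 3: n→s (+5) — repeating every 2. A repeating key of period 2 is used — shifts +8, +5 over and over.
On sublime: s+8=a, u+5=z, b+8=j, l+5=q, i+8=q, m+5=r, e+8=m.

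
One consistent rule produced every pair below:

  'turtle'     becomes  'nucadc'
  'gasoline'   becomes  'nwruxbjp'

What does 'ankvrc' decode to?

The output letters match the input read backwards, each shifted +9: turtle reversed is eltrut. Read the word backwards and shift each letter +9.
Decoding ankvrc: shift back: a−9=r, n−9=e, k−9=b, v−9=m, r−9=i, c−9=t → rebmit; then reverse → timber.

timber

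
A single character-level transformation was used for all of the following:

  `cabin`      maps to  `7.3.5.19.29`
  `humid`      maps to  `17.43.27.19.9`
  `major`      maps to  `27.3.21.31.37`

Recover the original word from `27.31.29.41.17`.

month

Each letter becomes 2×(its alphabet position, a=1..z=26) + 1.
Decoding 27.31.29.41.17: 27→(27−1)÷2=13=m, 31→(31−1)÷2=15=o, 29→(29−1)÷2=14=n, 41→(41−1)÷2=20=t, 17→(17−1)÷2=8=h.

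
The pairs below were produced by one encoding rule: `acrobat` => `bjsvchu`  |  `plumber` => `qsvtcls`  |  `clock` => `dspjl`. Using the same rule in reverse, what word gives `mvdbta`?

locust

Shifts by position in acrobat: pos 0: a→b (+1), pos 1: c→j (+7), pos 2: r→s (+1), pos 3: o→v (+7) — repeating every 2. It's a Vigenère-style cipher with numeric key [1,7]: position i shifts by key[i mod 2].
Decoding mvdbta: m−1=l, v−7=o, d−1=c, b−7=u, t−1=s, a−7=t.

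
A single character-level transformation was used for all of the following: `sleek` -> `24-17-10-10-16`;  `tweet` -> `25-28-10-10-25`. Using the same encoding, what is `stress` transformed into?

24-25-23-10-24-24

Letters become their 1-based position plus 5 (so a→6, b→7, …).
For stress: s=19→24, t=20→25, r=18→23, e=5→10, s=19→24, s=19→24.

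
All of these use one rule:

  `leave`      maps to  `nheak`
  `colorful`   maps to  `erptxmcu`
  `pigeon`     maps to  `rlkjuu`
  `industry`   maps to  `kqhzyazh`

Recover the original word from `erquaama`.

Each letter shifts forward by (position + 2), i.e. 2, 3, 4, … — the shift grows by one for each successive letter.
Undoing it on erquaama: e−2=c, r−3=o, q−4=m, u−5=p, a−6=u, a−7=t, m−8=e, a−9=r.

computer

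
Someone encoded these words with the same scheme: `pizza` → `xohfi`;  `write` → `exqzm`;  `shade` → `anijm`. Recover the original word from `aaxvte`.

supply

Shifts by position in pizza: pos 0: p→x (+8), pos 1: i→o (+6), pos 2: z→h (+8), pos 3: z→f (+6) — repeating every 2. The shifts repeat in a cycle of length 2: positions 0,1,… shift by +8, +6, then the pattern repeats.
Undoing it on aaxvte: a−8=s, a−6=u, x−8=p, v−6=p, t−8=l, e−6=y.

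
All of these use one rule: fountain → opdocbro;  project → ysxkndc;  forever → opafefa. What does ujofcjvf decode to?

The shifts repeat in a cycle of length 2: positions 0,1,… shift by +9, +1, then the pattern repeats.
Decoding ujofcjvf: u−9=l, j−1=i, o−9=f, f−1=e, c−9=t, j−1=i, v−9=m, f−1=e.

lifetime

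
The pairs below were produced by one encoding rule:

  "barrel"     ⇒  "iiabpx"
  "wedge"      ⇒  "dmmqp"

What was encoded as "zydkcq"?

In barrel: b→i is +7, a→i is +8, r→a is +9, r→b is +10 — the shift increases by 1 each position. The shift increases by 1 at each position, starting from +7: 7, 8, 9, ….
Decoding zydkcq: z−7=s, y−8=q, d−9=u, k−10=a, c−11=r, q−12=e.

square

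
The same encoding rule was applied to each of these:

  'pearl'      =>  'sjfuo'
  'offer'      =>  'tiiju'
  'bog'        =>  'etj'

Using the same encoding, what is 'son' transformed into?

Vowels shift forward by 5 and consonants shift forward by 3.
Applying it to son: s(cons)+3=v, o(vowel)+5=t, n(cons)+3=q.

vtq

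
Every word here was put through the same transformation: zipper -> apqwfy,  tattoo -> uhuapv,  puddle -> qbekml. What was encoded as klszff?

jersey

Shifts by position in zipper: pos 0: z→a (+1), pos 1: i→p (+7), pos 2: p→q (+1), pos 3: p→w (+7) — repeating every 2. The shifts repeat in a cycle of length 2: positions 0,1,… shift by +1, +7, then the pattern repeats.
Undoing it on klszff: k−1=j, l−7=e, s−1=r, z−7=s, f−1=e, f−7=y.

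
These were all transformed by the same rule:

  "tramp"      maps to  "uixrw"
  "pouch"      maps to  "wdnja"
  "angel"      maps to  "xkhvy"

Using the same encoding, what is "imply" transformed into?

t(19)→u(20) and r(17)→i(8) fit y≡19x+23 (mod 26); the inverse of 19 mod 26 is 11. Treating letters as 0–25, the rule is x ↦ 19x + 23 (mod 26).
Applying it to imply: i(8)→19·8+23≡19=t; m(12)→19·12+23≡17=r; p(15)→19·15+23≡22=w; l(11)→19·11+23≡24=y; y(24)→19·24+23≡11=l (all mod 26).

trwyl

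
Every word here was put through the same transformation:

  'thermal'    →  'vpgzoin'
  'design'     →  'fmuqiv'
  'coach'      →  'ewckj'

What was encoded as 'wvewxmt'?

Shifts by position in thermal: pos 0: t→v (+2), pos 1: h→p (+8), pos 2: e→g (+2), pos 3: r→z (+8) — repeating every 2. It's a Vigenère-style cipher with numeric key [2,8]: position i shifts by key[i mod 2].
Decoding wvewxmt: w−2=u, v−8=n, e−2=c, w−8=o, x−2=v, m−8=e, t−2=r.

uncover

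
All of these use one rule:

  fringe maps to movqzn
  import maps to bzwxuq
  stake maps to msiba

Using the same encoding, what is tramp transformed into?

The output letters match the input read backwards, each shifted +8: fringe reversed is egnirf. Read the word backwards and shift each letter +8.
On tramp: reverse → pmart; then shift: p+8=x, m+8=u, a+8=i, r+8=z, t+8=b.

xuizb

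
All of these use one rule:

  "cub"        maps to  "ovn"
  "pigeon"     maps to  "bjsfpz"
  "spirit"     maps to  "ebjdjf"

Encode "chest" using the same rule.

otfef

The shift depends on letter class: consonant c→o is +12, but vowel u→v is +1. Vowels shift forward by 1 and consonants shift forward by 12.
For chest: c(cons)+12=o, h(cons)+12=t, e(vowel)+1=f, s(cons)+12=e, t(cons)+12=f.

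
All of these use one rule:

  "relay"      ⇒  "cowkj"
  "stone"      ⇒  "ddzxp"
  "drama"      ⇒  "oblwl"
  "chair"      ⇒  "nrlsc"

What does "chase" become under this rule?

nrlcp

Shifts by position in relay: pos 0: r→c (+11), pos 1: e→o (+10), pos 2: l→w (+11), pos 3: a→k (+10) — repeating every 2. The shifts repeat in a cycle of length 2: positions 0,1,… shift by +11, +10, then the pattern repeats.
Applying it to chase: c+11=n, h+10=r, a+11=l, s+10=c, e+11=p.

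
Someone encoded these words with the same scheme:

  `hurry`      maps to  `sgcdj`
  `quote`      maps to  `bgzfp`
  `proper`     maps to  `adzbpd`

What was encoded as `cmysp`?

Shifts by position in hurry: pos 0: h→s (+11), pos 1: u→g (+12), pos 2: r→c (+11), pos 3: r→d (+12) — repeating every 2. The shifts repeat in a cycle of length 2: positions 0,1,… shift by +11, +12, then the pattern repeats.
Decoding cmysp: c−11=r, m−12=a, y−11=n, s−12=g, p−11=e.

range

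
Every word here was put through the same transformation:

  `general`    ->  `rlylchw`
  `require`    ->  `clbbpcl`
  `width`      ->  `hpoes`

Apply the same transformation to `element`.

lwlxlye

The shift depends on letter class: consonant g→r is +11, but vowel e→l is +7. Vowels shift forward by 7 and consonants shift forward by 11.
On element: e(vowel)+7=l, l(cons)+11=w, e(vowel)+7=l, m(cons)+11=x, e(vowel)+7=l, n(cons)+11=y, t(cons)+11=e.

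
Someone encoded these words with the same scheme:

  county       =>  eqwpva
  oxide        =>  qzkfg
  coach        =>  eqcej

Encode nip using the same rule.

pkr

Compare letters: c→e is +2, o→q is +2, u→w is +2 — a constant shift. This is a Caesar cipher with shift 2.
On nip: n+2=p, i+2=k, p+2=r.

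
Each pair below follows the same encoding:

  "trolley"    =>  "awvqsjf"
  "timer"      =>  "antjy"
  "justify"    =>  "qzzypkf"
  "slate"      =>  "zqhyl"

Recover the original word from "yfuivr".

random

Shifts by position in trolley: pos 0: t→a (+7), pos 1: r→w (+5), pos 2: o→v (+7), pos 3: l→q (+5) — repeating every 2. It's a Vigenère-style cipher with numeric key [7,5]: position i shifts by key[i mod 2].
Undoing it on yfuivr: y−7=r, f−5=a, u−7=n, i−5=d, v−7=o, r−5=m.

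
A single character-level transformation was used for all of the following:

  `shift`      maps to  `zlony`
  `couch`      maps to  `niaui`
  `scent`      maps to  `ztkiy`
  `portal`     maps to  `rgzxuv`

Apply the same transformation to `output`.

zavzau

The output letters match the input read backwards, each shifted +6: shift reversed is tfihs. The word is reversed, then every letter is shifted forward by 6.
On output: reverse → tuptuo; then shift: t+6=z, u+6=a, p+6=v, t+6=z, u+6=a, o+6=u.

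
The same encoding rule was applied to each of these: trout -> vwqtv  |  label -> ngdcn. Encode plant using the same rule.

vpcnr

The output letters match the input read backwards, each shifted +2: trout reversed is tuort. Read the word backwards and shift each letter +2.
For plant: reverse → tnalp; then shift: t+2=v, n+2=p, a+2=c, l+2=n, p+2=r.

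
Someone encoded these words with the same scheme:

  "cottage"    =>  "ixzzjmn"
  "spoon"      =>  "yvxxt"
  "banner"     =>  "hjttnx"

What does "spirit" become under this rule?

yvrxrz

The shift depends on letter class: consonant c→i is +6, but vowel o→x is +9. Two shifts are in play — +9 for a/e/i/o/u, +6 for every other letter.
On spirit: s(cons)+6=y, p(cons)+6=v, i(vowel)+9=r, r(cons)+6=x, i(vowel)+9=r, t(cons)+6=z.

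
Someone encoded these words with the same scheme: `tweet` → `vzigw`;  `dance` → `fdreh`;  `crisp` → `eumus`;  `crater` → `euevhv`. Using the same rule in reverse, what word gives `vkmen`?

thick

Shifts by position in tweet: pos 0: t→v (+2), pos 1: w→z (+3), pos 2: e→i (+4), pos 3: e→g (+2), pos 4: t→w (+3) — repeating every 3. The shifts repeat in a cycle of length 3: positions 0,1,… shift by +2, +3, +4, then the pattern repeats.
Decoding vkmen: v−2=t, k−3=h, m−4=i, e−2=c, n−3=k.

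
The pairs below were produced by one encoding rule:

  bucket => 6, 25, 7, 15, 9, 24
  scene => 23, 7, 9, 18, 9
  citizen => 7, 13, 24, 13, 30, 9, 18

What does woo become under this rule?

b is letter #2 and maps to 6: an offset of 4. Letters become their 1-based position plus 4 (so a→5, b→6, …).
Applying it to woo: w=23→27, o=15→19, o=15→19.

27, 19, 19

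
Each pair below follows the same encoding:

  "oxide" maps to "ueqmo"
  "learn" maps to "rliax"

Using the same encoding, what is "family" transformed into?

Each letter shifts forward by (position + 6), i.e. 6, 7, 8, … — the shift grows by one for each successive letter.
Applying it to family: f+6=l, a+7=h, m+8=u, i+9=r, l+10=v, y+11=j.

lhurvj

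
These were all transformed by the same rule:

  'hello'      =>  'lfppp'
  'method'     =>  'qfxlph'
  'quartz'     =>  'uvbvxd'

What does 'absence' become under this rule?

The shift depends on letter class: consonant h→l is +4, but vowel e→f is +1. Two shifts are in play — +1 for a/e/i/o/u, +4 for every other letter.
On absence: a(vowel)+1=b, b(cons)+4=f, s(cons)+4=w, e(vowel)+1=f, n(cons)+4=r, c(cons)+4=g, e(vowel)+1=f.

bfwfrgf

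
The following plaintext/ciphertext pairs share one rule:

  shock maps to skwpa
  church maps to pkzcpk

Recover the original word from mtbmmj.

beetle

Two steps: reverse the string, then apply a Caesar shift of +8.
Decoding mtbmmj: shift back: m−8=e, t−8=l, b−8=t, m−8=e, m−8=e, j−8=b → elteeb; then reverse → beetle.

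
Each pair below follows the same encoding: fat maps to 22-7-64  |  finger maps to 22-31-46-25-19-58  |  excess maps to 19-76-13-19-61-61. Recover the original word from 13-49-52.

f(#6)→22 and a(#1)→7: differences scale by 3, so n = 3·pos + 4. The formula is n = 3×(alphabet index, a=1) + 4.
Reversing it on 13-49-52: 13→(13−4)÷3=3=c, 49→(49−4)÷3=15=o, 52→(52−4)÷3=16=p.

cop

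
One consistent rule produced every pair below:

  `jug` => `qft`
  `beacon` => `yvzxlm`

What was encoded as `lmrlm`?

Each letter is replaced by its mirror in the alphabet: a↔z, b↔y, c↔x, and so on (the Atbash cipher).
Undoing it on lmrlm: l↔o, m↔n, r↔i, l↔o, m↔n.

onion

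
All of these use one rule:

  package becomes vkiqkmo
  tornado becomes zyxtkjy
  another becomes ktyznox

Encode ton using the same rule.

The shift depends on letter class: consonant p→v is +6, but vowel a→k is +10. The rule splits by letter class: vowels +10, consonants +6.
For ton: t(cons)+6=z, o(vowel)+10=y, n(cons)+6=t.

zyt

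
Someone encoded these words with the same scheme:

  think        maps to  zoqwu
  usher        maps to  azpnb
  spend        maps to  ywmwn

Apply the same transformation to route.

The shift increases by 1 at each position, starting from +6: 6, 7, 8, ….
Applying it to route: r+6=x, o+7=v, u+8=c, t+9=c, e+10=o.

xvcco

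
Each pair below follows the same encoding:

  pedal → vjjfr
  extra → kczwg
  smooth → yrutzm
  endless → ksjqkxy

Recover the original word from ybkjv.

Shifts by position in pedal: pos 0: p→v (+6), pos 1: e→j (+5), pos 2: d→j (+6), pos 3: a→f (+5) — repeating every 2. The shifts repeat in a cycle of length 2: positions 0,1,… shift by +6, +5, then the pattern repeats.
Reversing it on ybkjv: y−6=s, b−5=w, k−6=e, j−5=e, v−6=p.

sweep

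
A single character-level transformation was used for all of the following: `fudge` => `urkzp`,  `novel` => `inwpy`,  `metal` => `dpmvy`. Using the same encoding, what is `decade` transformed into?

Each letter's alphabet position (a=0..z=25) is mapped through 5·x+21 mod 26 — an affine cipher.
Applying it to decade: d(3)→5·3+21≡10=k; e(4)→5·4+21≡15=p; c(2)→5·2+21≡5=f; a(0)→5·0+21≡21=v; d(3)→5·3+21≡10=k; e(4)→5·4+21≡15=p (all mod 26).

kpfvkp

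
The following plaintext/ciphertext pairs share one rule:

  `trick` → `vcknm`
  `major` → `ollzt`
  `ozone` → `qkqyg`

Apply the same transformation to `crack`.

eccnm

Shifts by position in trick: pos 0: t→v (+2), pos 1: r→c (+11), pos 2: i→k (+2), pos 3: c→n (+11) — repeating every 2. The shifts repeat in a cycle of length 2: positions 0,1,… shift by +2, +11, then the pattern repeats.
Applying it to crack: c+2=e, r+11=c, a+2=c, c+11=n, k+2=m.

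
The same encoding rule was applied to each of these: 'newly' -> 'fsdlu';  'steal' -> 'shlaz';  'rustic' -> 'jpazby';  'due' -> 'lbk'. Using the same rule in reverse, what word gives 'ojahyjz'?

scratch

The output letters match the input read backwards, each shifted +7: newly reversed is ylwen. Two steps: reverse the string, then apply a Caesar shift of +7.
Decoding ojahyjz: shift back: o−7=h, j−7=c, a−7=t, h−7=a, y−7=r, j−7=c, z−7=s → hctarcs; then reverse → scratch.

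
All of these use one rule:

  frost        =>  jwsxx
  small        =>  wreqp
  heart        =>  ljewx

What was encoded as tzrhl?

It's a Vigenère-style cipher with numeric key [4,5]: position i shifts by key[i mod 2].
Decoding tzrhl: t−4=p, z−5=u, r−4=n, h−5=c, l−4=h.

punch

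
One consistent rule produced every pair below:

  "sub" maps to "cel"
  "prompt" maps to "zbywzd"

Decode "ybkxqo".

orange

Compare letters: s→c is +10, u→e is +10, b→l is +10 — a constant shift. Each letter is shifted forward by 10 in the alphabet (a Caesar shift of +10).
Decoding ybkxqo: y−10=o, b−10=r, k−10=a, x−10=n, q−10=g, o−10=e.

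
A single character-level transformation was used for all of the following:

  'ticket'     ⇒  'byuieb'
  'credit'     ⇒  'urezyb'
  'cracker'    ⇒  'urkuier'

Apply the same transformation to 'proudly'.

t(19)→b(1) and i(8)→y(24) fit y≡5x+10 (mod 26); the inverse of 5 mod 26 is 21. Each letter's alphabet position (a=0..z=25) is mapped through 5·x+10 mod 26 — an affine cipher.
Applying it to proudly: p(15)→5·15+10≡7=h; r(17)→5·17+10≡17=r; o(14)→5·14+10≡2=c; u(20)→5·20+10≡6=g; d(3)→5·3+10≡25=z; l(11)→5·11+10≡13=n; y(24)→5·24+10≡0=a (all mod 26).

hrcgzna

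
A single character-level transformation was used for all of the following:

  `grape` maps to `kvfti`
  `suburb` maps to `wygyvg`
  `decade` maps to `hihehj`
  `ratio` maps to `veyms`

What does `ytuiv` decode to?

Shifts by position in grape: pos 0: g→k (+4), pos 1: r→v (+4), pos 2: a→f (+5), pos 3: p→t (+4), pos 4: e→i (+4) — repeating every 3. It's a Vigenère-style cipher with numeric key [4,4,5]: position i shifts by key[i mod 3].
Decoding ytuiv: y−4=u, t−4=p, u−5=p, i−4=e, v−4=r.

upper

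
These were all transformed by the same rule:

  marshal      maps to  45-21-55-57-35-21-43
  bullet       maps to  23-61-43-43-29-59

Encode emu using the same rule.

m(#13)→45 and a(#1)→21: differences scale by 2, so n = 2·pos + 19. Each letter becomes 2×(its alphabet position, a=1..z=26) + 19.
For emu: e=5→29, m=13→45, u=21→61.

29-45-61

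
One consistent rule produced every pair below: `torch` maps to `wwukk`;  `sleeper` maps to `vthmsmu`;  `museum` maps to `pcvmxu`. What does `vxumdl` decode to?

A repeating key of period 2 is used — shifts +3, +8 over and over.
Decoding vxumdl: v−3=s, x−8=p, u−3=r, m−8=e, d−3=a, l−8=d.

spread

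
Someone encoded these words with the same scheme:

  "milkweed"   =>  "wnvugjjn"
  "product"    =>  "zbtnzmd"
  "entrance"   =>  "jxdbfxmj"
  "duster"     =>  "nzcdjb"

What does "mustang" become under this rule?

The rule splits by letter class: vowels +5, consonants +10.
Applying it to mustang: m(cons)+10=w, u(vowel)+5=z, s(cons)+10=c, t(cons)+10=d, a(vowel)+5=f, n(cons)+10=x, g(cons)+10=q.

wzcdfxq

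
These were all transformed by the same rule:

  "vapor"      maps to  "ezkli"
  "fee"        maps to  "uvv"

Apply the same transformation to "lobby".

Each pair mirrors across the alphabet (v↔e, a↔z, p↔k): positions sum to 25. Each letter is replaced by its mirror in the alphabet: a↔z, b↔y, c↔x, and so on (the Atbash cipher).
For lobby: l↔o, o↔l, b↔y, b↔y, y↔b.

olyyb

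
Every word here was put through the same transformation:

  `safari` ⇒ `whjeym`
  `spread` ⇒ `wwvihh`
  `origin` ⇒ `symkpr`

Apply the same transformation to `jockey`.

nvgolc

Shifts by position in safari: pos 0: s→w (+4), pos 1: a→h (+7), pos 2: f→j (+4), pos 3: a→e (+4), pos 4: r→y (+7), pos 5: i→m (+4) — repeating every 3. The shifts repeat in a cycle of length 3: positions 0,1,… shift by +4, +7, +4, then the pattern repeats.
Applying it to jockey: j+4=n, o+7=v, c+4=g, k+4=o, e+7=l, y+4=c.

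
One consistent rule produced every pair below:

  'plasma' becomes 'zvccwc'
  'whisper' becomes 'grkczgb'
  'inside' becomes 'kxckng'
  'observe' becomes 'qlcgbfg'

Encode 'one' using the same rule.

qxg

The shift depends on letter class: consonant p→z is +10, but vowel a→c is +2. Two shifts are in play — +2 for a/e/i/o/u, +10 for every other letter.
On one: o(vowel)+2=q, n(cons)+10=x, e(vowel)+2=g.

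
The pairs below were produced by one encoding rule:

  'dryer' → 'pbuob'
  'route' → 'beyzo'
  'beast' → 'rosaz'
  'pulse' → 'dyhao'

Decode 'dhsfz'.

d(3)→p(15) and r(17)→b(1) fit y≡25x+18 (mod 26); the inverse of 25 mod 26 is 25. This is an affine cipher: with a=0,…,z=25, each position x becomes (25x+18) mod 26.
Reversing it on dhsfz: d(3)→25·(3−18)≡15=p; h(7)→25·(7−18)≡11=l; s(18)→25·(18−18)≡0=a; f(5)→25·(5−18)≡13=n; z(25)→25·(25−18)≡19=t (all mod 26).

plant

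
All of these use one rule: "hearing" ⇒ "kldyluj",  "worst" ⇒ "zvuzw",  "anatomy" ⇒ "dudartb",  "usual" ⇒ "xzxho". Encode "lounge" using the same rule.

ovxujl

Shifts by position in hearing: pos 0: h→k (+3), pos 1: e→l (+7), pos 2: a→d (+3), pos 3: r→y (+7) — repeating every 2. It's a Vigenère-style cipher with numeric key [3,7]: position i shifts by key[i mod 2].
For lounge: l+3=o, o+7=v, u+3=x, n+7=u, g+3=j, e+7=l.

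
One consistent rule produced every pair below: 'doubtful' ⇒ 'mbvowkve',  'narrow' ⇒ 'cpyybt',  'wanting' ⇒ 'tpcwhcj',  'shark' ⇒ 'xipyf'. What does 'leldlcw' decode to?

This is an affine cipher: with a=0,…,z=25, each position x becomes (25x+15) mod 26.
Reversing it on leldlcw: l(11)→25·(11−15)≡4=e; e(4)→25·(4−15)≡11=l; l(11)→25·(11−15)≡4=e; d(3)→25·(3−15)≡12=m; l(11)→25·(11−15)≡4=e; c(2)→25·(2−15)≡13=n; w(22)→25·(22−15)≡19=t (all mod 26).

element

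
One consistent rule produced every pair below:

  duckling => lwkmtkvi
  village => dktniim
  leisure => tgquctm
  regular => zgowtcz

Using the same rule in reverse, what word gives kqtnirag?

The shifts repeat in a cycle of length 2: positions 0,1,… shift by +8, +2, then the pattern repeats.
Reversing it on kqtnirag: k−8=c, q−2=o, t−8=l, n−2=l, i−8=a, r−2=p, a−8=s, g−2=e.

collapse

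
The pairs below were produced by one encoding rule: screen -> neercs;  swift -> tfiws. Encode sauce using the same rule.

The word is simply reversed.
On sauce: reverse → ecuas.

ecuas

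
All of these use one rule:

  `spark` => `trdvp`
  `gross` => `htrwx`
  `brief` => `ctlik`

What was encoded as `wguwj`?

verse

In spark: s→t is +1, p→r is +2, a→d is +3, r→v is +4 — the shift increases by 1 each position. Letter i (0-indexed) is shifted by i+1, so successive shifts are 1, 2, 3, ….
Decoding wguwj: w−1=v, g−2=e, u−3=r, w−4=s, j−5=e.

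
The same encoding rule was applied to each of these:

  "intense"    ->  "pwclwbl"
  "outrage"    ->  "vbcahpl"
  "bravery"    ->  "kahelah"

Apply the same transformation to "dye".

The rule splits by letter class: vowels +7, consonants +9.
Applying it to dye: d(cons)+9=m, y(cons)+9=h, e(vowel)+7=l.

mhl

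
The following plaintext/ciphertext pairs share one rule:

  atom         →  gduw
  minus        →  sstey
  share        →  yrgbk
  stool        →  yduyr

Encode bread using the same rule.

A repeating key of period 2 is used — shifts +6, +10 over and over.
On bread: b+6=h, r+10=b, e+6=k, a+10=k, d+6=j.

hbkkj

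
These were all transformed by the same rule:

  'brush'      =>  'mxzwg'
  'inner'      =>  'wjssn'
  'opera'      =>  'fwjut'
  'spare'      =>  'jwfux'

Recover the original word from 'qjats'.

Two steps: reverse the string, then apply a Caesar shift of +5.
Decoding qjats: shift back: q−5=l, j−5=e, a−5=v, t−5=o, s−5=n → levon; then reverse → novel.

novel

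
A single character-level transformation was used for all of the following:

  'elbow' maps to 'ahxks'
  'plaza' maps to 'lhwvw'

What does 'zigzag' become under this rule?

vecvwc

Compare letters: e→a is +22, l→h is +22, b→x is +22 — a constant shift. Each letter is shifted forward by 22 in the alphabet (a Caesar shift of +22).
On zigzag: z+22=v, i+22=e, g+22=c, z+22=v, a+22=w, g+22=c.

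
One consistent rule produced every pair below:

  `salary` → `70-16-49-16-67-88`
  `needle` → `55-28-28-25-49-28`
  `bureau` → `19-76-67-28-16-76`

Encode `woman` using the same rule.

82-58-52-16-55

Each letter becomes 3×(its alphabet position, a=1..z=26) + 13.
On woman: w=23→82, o=15→58, m=13→52, a=1→16, n=14→55.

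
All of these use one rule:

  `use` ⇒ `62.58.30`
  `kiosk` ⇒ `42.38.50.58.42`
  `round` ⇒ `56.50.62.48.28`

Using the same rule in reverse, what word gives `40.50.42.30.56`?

joker

u(#21)→62 and s(#19)→58: differences scale by 2, so n = 2·pos + 20. The formula is n = 2×(alphabet index, a=1) + 20.
Reversing it on 40.50.42.30.56: 40→(40−20)÷2=10=j, 50→(50−20)÷2=15=o, 42→(42−20)÷2=11=k, 30→(30−20)÷2=5=e, 56→(56−20)÷2=18=r.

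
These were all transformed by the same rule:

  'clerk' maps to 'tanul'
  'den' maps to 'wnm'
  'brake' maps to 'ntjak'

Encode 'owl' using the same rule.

Read the word backwards and shift each letter +9.
Applying it to owl: reverse → lwo; then shift: l+9=u, w+9=f, o+9=x.

ufx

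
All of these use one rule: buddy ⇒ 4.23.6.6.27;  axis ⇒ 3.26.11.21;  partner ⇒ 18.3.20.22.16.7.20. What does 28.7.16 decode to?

zen

b is letter #2 and maps to 4: an offset of 2. The number is (letter's place in the alphabet, a=1) + 2.
Reversing it on 28.7.16: 28→(28−2)÷1=26=z, 7→(7−2)÷1=5=e, 16→(16−2)÷1=14=n.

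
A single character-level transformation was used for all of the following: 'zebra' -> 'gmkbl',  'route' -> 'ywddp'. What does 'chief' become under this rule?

jproq

In zebra: z→g is +7, e→m is +8, b→k is +9, r→b is +10 — the shift increases by 1 each position. Each letter shifts forward by (position + 7), i.e. 7, 8, 9, … — the shift grows by one for each successive letter.
For chief: c+7=j, h+8=p, i+9=r, e+10=o, f+11=q.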